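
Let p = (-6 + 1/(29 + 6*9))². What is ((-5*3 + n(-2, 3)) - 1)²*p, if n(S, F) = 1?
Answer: 55577025/6889 ≈ 8067.5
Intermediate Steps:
p = 247009/6889 (p = (-6 + 1/(29 + 54))² = (-6 + 1/83)² = (-497/83)² = 247009/6889 ≈ 35.856)
((-5*3 + n(-2, 3)) - 1)²*p = ((-5*3 + 1) - 1)²*(247009/6889) = ((-15 + 1) - 1)²*(247009/6889) = (-14 - 1)²*(247009/6889) = (-15)²*(247009/6889) = 225*(247009/6889) = 55577025/6889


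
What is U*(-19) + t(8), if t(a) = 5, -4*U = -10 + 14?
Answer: 24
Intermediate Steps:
U = -1 (U = -(-10 + 14)/4 = -¼*4 = -1)
U*(-19) + t(8) = -1*(-19) + 5 = 19 + 5 = 24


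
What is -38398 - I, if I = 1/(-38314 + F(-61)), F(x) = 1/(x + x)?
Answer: -179484116860/4674309 ≈ -38398.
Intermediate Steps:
F(x) = 1/(2*x)
I = -122/4674309 (I = 1/(-38314 + (½)/(-61)) = 1/(-38314 + (½)*(-1/61)) = 1/(-38314 - 1/122) = 1/(-4674309/122) = -122/4674309 ≈ -2.6100e-5)
-38398 - I = -38398 - 1*(-122/4674309) = -38398 + 122/4674309 = -179484116860/4674309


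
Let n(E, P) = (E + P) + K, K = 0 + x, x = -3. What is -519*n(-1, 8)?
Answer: -2076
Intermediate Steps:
K = -3 (K = 0 - 3 = -3)
n(E, P) = -3 + E + P (n(E, P) = (E + P) - 3 = -3 + E + P)
-519*n(-1, 8) = -519*(-3 - 1 + 8) = -519*4 = -2076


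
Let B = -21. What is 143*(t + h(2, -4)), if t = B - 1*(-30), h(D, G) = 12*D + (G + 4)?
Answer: 4719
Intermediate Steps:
h(D, G) = 4 + G + 12*D (h(D, G) = 12*D + (4 + G) = 4 + G + 12*D)
t = 9 (t = -21 - 1*(-30) = -21 + 30 = 9)
143*(t + h(2, -4)) = 143*(9 + (4 - 4 + 12*2)) = 143*(9 + (4 - 4 + 24)) = 143*(9 + 24) = 143*33 = 4719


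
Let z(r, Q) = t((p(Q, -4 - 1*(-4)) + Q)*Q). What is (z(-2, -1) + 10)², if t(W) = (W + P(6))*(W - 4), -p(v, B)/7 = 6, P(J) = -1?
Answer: 2715904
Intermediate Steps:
p(v, B) = -42 (p(v, B) = -7*6 = -42)
t(W) = (-1 + W)*(-4 + W) (t(W) = (W - 1)*(W - 4) = (-1 + W)*(-4 + W))
z(r, Q) = 4 + Q²*(-42 + Q)² - 5*Q*(-42 + Q) (z(r, Q) = 4 + ((-42 + Q)*Q)² - 5*(-42 + Q)*Q = 4 + (Q*(-42 + Q))² - 5*Q*(-42 + Q) = 4 + Q²*(-42 + Q)² - 5*Q*(-42 + Q))
(z(-2, -1) + 10)² = ((4 + (-1)²*(-42 - 1)² - 5*(-1)*(-42 - 1)) + 10)² = ((4 + 1*(-43)² - 5*(-1)*(-43)) + 10)² = ((4 + 1*1849 - 215) + 10)² = ((4 + 1849 - 215) + 10)² = (1638 + 10)² = 1648² = 2715904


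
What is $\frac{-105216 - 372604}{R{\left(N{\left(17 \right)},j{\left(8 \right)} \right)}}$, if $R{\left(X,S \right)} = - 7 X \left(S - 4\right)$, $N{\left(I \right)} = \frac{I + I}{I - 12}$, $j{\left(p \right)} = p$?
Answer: $\frac{85325}{34} \approx 2509.6$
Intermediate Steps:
$N{\left(I \right)} = \frac{2 I}{-12 + I}$
$R{\left(X,S \right)} = - 7 X \left(-4 + S\right)$
$\frac{-105216 - 372604}{R{\left(N{\left(17 \right)},j{\left(8 \right)} \right)}} = \frac{-105216 - 372604}{7 \cdot 2 \cdot 17 \frac{1}{-12 + 17} \left(4 - 8\right)} = - \frac{477820}{7 \cdot 2 \cdot 17 \cdot \frac{1}{5} \left(4 - 8\right)} = - \frac{477820}{7 \cdot 2 \cdot 17 \cdot \frac{1}{5} \left(-4\right)} = - \frac{477820}{7 \cdot \frac{34}{5} \left(-4\right)} = - \frac{477820}{- \frac{952}{5}} = \left(-477820\right) \left(- \frac{5}{952}\right) = \frac{85325}{34}$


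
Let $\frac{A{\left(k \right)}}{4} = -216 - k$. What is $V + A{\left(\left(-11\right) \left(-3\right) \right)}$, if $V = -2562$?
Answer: $-3558$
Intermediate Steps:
$A{\left(k \right)} = -864 - 4 k$ ($A{\left(k \right)} = 4 \left(-216 - k\right) = -864 - 4 k$)
$V + A{\left(\left(-11\right) \left(-3\right) \right)} = -2562 - \left(864 + 4 \left(\left(-11\right) \left(-3\right)\right)\right) = -2562 - 996 = -3558$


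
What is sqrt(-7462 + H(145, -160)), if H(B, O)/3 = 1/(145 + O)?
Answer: I*sqrt(186555)/5 ≈ 86.384*I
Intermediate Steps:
H(B, O) = 3/(145 + O)
sqrt(-7462 + H(145, -160)) = sqrt(-7462 + 3/(145 - 160)) = sqrt(-7462 + 3/(-15)) = sqrt(-7462 + 3*(-1/15)) = sqrt(-7462 - 1/5) = sqrt(-37311/5) = I*sqrt(186555)/5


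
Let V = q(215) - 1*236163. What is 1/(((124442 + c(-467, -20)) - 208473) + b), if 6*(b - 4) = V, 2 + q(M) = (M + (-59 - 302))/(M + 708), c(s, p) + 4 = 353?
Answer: -1846/227129735 ≈ -8.1275e-6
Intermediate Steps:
c(s, p) = 349 (c(s, p) = -4 + 353 = 349)
q(M) = -2 + (-361 + M)/(708 + M) (q(M) = -2 + (M + (-59 - 302))/(M + 708) = -2 + (M - 361)/(708 + M) = -2 + (-361 + M)/(708 + M))
V = -217980441/923 (V = (-1777 - 1*215)/(708 + 215) - 1*236163 = (-1777 - 215)/923 - 236163 = (1/923)*(-1992) - 236163 = -1992/923 - 236163 = -217980441/923 ≈ -2.3617e+5)
b = -72652763/1846 (b = 4 + (1/6)*(-217980441/923) = 4 - 72660147/1846 = -72652763/1846 ≈ -39357.)
1/(((124442 + c(-467, -20)) - 208473) + b) = 1/(((124442 + 349) - 208473) - 72652763/1846) = 1/((124791 - 208473) - 72652763/1846) = 1/(-83682 - 72652763/1846) = 1/(-227129735/1846) = -1846/227129735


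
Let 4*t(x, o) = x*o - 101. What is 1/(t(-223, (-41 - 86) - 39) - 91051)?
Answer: -4/327287 ≈ -1.2222e-5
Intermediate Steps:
t(x, o) = -101/4 + o*x/4 (t(x, o) = (x*o - 101)/4 = (o*x - 101)/4 = (-101 + o*x)/4 = -101/4 + o*x/4)
1/(t(-223, (-41 - 86) - 39) - 91051) = 1/((-101/4 + (1/4)*((-41 - 86) - 39)*(-223)) - 91051) = 1/((-101/4 + (1/4)*(-127 - 39)*(-223)) - 91051) = 1/((-101/4 + (1/4)*(-166)*(-223)) - 91051) = 1/((-101/4 + 18509/2) - 91051) = 1/(36917/4 - 91051) = 1/(-327287/4) = -4/327287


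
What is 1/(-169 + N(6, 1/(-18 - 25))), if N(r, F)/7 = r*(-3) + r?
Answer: -1/253 ≈ -0.0039526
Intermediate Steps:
N(r, F) = -14*r (N(r, F) = 7*(r*(-3) + r) = 7*(-3*r + r) = 7*(-2*r) = -14*r)
1/(-169 + N(6, 1/(-18 - 25))) = 1/(-169 - 14*6) = 1/(-169 - 84) = 1/(-253) = -1/253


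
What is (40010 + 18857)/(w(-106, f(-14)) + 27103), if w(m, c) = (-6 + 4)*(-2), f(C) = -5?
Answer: 58867/27107 ≈ 2.1717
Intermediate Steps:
w(m, c) = 4 (w(m, c) = -2*(-2) = 4)
(40010 + 18857)/(w(-106, f(-14)) + 27103) = (40010 + 18857)/(4 + 27103) = 58867/27107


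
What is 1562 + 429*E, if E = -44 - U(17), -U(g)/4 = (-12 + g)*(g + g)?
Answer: 274406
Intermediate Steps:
U(g) = -8*g*(-12 + g) (U(g) = -4*(-12 + g)*(g + g) = -4*(-12 + g)*2*g = -8*g*(-12 + g))
E = 636 (E = -44 - 8*17*(12 - 1*17) = -44 - 8*17*(12 - 17) = -44 - 8*17*(-5) = -44 - 1*(-680) = -44 + 680 = 636)
1562 + 429*E = 1562 + 429*636 = 1562 + 272844 = 274406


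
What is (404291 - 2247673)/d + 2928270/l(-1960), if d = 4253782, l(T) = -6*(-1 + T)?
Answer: 1036211082044/4170833251 ≈ 248.44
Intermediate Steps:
l(T) = 6 - 6*T
(404291 - 2247673)/d + 2928270/l(-1960) = (404291 - 2247673)/4253782 + 2928270/(6 - 6*(-1960)) = -1843382*1/4253782 + 2928270/(6 + 11760) = -921691/2126891 + 2928270/11766 = -921691/2126891 + 2928270*(1/11766) = -921691/2126891 + 488045/1961 = 1036211082044/4170833251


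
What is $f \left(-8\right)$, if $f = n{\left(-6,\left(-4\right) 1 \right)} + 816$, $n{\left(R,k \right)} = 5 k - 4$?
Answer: $-6336$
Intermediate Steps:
$n{\left(R,k \right)} = -4 + 5 k$
$f = 792$ ($f = \left(-4 + 5 \left(\left(-4\right) 1\right)\right) + 816 = \left(-4 + 5 \left(-4\right)\right) + 816 = \left(-4 - 20\right) + 816 = -24 + 816 = 792$)
$f \left(-8\right) = 792 \left(-8\right) = -6336$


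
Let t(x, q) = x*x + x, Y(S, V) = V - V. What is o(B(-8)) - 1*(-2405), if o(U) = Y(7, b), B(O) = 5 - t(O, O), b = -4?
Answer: 2405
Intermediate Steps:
Y(S, V) = 0
t(x, q) = x + x² (t(x, q) = x² + x = x + x²)
B(O) = 5 - O*(1 + O)
o(U) = 0
o(B(-8)) - 1*(-2405) = 0 - 1*(-2405) = 0 + 2405 = 2405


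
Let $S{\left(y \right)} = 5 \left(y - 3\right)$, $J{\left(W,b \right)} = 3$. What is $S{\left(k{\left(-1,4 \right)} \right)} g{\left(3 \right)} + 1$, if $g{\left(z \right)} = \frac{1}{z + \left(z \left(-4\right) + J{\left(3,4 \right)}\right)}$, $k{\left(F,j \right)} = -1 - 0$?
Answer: $\frac{13}{3} \approx 4.3333$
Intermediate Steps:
$k{\left(F,j \right)} = -1$ ($k{\left(F,j \right)} = -1 + 0 = -1$)
$S{\left(y \right)} = -15 + 5 y$ ($S{\left(y \right)} = 5 \left(-3 + y\right) = -15 + 5 y$)
$g{\left(z \right)} = \frac{1}{3 - 3 z}$ ($g{\left(z \right)} = \frac{1}{z + \left(z \left(-4\right) + 3\right)} = \frac{1}{z - \left(-3 + 4 z\right)} = \frac{1}{3 - 3 z}$)
$S{\left(k{\left(-1,4 \right)} \right)} g{\left(3 \right)} + 1 = \left(-15 + 5 \left(-1\right)\right) \left(- \frac{1}{-3 + 3 \cdot 3}\right) + 1 = \left(-15 - 5\right) \left(- \frac{1}{-3 + 9}\right) + 1 = - 20 \left(- \frac{1}{6}\right) + 1 = - 20 \left(\left(-1\right) \frac{1}{6}\right) + 1 = \left(-20\right) \left(- \frac{1}{6}\right) + 1 = \frac{10}{3} + 1 = \frac{13}{3}$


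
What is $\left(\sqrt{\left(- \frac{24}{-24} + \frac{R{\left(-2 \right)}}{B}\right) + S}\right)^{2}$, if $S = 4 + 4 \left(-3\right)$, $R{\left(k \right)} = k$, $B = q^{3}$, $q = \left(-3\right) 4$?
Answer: $- \frac{6047}{864} \approx -6.9988$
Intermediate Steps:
$q = -12$
$B = -1728$ ($B = \left(-12\right)^{3} = -1728$)
$S = -8$ ($S = 4 - 12 = -8$)
$\left(\sqrt{\left(- \frac{24}{-24} + \frac{R{\left(-2 \right)}}{B}\right) + S}\right)^{2} = \left(\sqrt{\left(- \frac{24}{-24} - \frac{2}{-1728}\right) - 8}\right)^{2} = \left(\sqrt{\left(\left(-24\right) \left(- \frac{1}{24}\right) - - \frac{1}{864}\right) - 8}\right)^{2} = \left(\sqrt{\left(1 + \frac{1}{864}\right) - 8}\right)^{2} = \left(\sqrt{\frac{865}{864} - 8}\right)^{2} = \left(\sqrt{- \frac{6047}{864}}\right)^{2} = \left(\frac{i \sqrt{36282}}{72}\right)^{2} = - \frac{6047}{864}$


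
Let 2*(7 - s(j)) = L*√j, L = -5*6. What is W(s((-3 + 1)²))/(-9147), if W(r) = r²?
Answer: -1369/9147 ≈ -0.14967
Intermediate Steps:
L = -30
s(j) = 7 + 15*√j (s(j) = 7 - (-15)*√j = 7 + 15*√j)
W(s((-3 + 1)²))/(-9147) = (7 + 15*√((-3 + 1)²))²/(-9147) = (7 + 15*√((-2)²))²*(-1/9147) = (7 + 15*√4)²*(-1/9147) = (7 + 15*2)²*(-1/9147) = (7 + 30)²*(-1/9147) = 37²*(-1/9147) = 1369*(-1/9147) = -1369/9147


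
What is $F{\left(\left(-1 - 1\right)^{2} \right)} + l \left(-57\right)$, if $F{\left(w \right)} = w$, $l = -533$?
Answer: $30385$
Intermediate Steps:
$F{\left(\left(-1 - 1\right)^{2} \right)} + l \left(-57\right) = \left(-1 - 1\right)^{2} - -30381 = \left(-2\right)^{2} + 30381 = 4 + 30381 = 30385$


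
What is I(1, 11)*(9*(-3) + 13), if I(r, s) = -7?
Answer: 98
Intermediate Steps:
I(1, 11)*(9*(-3) + 13) = -7*(9*(-3) + 13) = -7*(-27 + 13) = -7*(-14) = 98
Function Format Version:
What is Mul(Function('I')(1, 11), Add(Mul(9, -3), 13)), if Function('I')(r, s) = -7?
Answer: 98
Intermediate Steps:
Mul(Function('I')(1, 11), Add(Mul(9, -3), 13)) = Mul(-7, Add(Mul(9, -3), 13)) = Mul(-7, Add(-27, 13)) = Mul(-7, -14) = 98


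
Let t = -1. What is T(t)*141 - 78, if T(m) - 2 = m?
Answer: 63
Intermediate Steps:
T(m) = 2 + m
T(t)*141 - 78 = (2 - 1)*141 - 78 = 1*141 - 78 = 141 - 78 = 63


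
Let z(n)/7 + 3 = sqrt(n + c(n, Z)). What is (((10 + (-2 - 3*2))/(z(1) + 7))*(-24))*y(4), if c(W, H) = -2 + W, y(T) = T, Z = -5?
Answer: 96/7 ≈ 13.714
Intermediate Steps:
z(n) = -21 + 7*sqrt(-2 + 2*n) (z(n) = -21 + 7*sqrt(n + (-2 + n)) = -21 + 7*sqrt(-2 + 2*n))
(((10 + (-2 - 3*2))/(z(1) + 7))*(-24))*y(4) = (((10 + (-2 - 3*2))/((-21 + 7*sqrt(-2 + 2*1)) + 7))*(-24))*4 = (((10 + (-2 - 6))/((-21 + 7*sqrt(-2 + 2)) + 7))*(-24))*4 = (((10 - 8)/((-21 + 7*sqrt(0)) + 7))*(-24))*4 = ((2/((-21 + 7*0) + 7))*(-24))*4 = ((2/((-21 + 0) + 7))*(-24))*4 = ((2/(-21 + 7))*(-24))*4 = ((2/(-14))*(-24))*4 = ((2*(-1/14))*(-24))*4 = -1/7*(-24)*4 = (24/7)*4 = 96/7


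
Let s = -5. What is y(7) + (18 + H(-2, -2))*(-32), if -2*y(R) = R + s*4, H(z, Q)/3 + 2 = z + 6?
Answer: -1523/2 ≈ -761.50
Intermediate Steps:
H(z, Q) = 12 + 3*z (H(z, Q) = -6 + 3*(z + 6) = -6 + 3*(6 + z) = -6 + (18 + 3*z) = 12 + 3*z)
y(R) = 10 - R/2 (y(R) = -(R - 5*4)/2 = -(R - 20)/2 = -(-20 + R)/2 = 10 - R/2)
y(7) + (18 + H(-2, -2))*(-32) = (10 - ½*7) + (18 + (12 + 3*(-2)))*(-32) = (10 - 7/2) + (18 + (12 - 6))*(-32) = 13/2 + (18 + 6)*(-32) = 13/2 + 24*(-32) = 13/2 - 768 = -1523/2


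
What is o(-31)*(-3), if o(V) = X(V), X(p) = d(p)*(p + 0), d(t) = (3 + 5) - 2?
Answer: 558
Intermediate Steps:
d(t) = 6 (d(t) = 8 - 2 = 6)
X(p) = 6*p (X(p) = 6*(p + 0) = 6*p)
o(V) = 6*V
o(-31)*(-3) = (6*(-31))*(-3) = -186*(-3) = 558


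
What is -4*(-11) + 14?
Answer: 58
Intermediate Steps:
-4*(-11) + 14 = 44 + 14 = 58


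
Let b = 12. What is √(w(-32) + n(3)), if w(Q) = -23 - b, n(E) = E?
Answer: 4*I*√2 ≈ 5.6569*I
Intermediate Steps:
w(Q) = -35 (w(Q) = -23 - 1*12 = -23 - 12 = -35)
√(w(-32) + n(3)) = √(-35 + 3) = √(-32) = 4*I*√2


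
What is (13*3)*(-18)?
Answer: -702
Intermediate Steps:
(13*3)*(-18) = 39*(-18) = -702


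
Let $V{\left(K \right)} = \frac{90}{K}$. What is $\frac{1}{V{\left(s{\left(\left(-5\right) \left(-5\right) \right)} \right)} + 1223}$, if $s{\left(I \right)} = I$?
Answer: $\frac{5}{6133} \approx 0.00081526$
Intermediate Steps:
$\frac{1}{V{\left(s{\left(\left(-5\right) \left(-5\right) \right)} \right)} + 1223} = \frac{1}{\frac{90}{\left(-5\right) \left(-5\right)} + 1223} = \frac{1}{\frac{90}{25} + 1223} = \frac{1}{90 \cdot \frac{1}{25} + 1223} = \frac{1}{\frac{18}{5} + 1223} = \frac{1}{\frac{6133}{5}} = \frac{5}{6133}$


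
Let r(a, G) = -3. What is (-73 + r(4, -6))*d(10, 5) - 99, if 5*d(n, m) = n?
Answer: -251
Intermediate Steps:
d(n, m) = n/5
(-73 + r(4, -6))*d(10, 5) - 99 = (-73 - 3)*((1/5)*10) - 99 = -76*2 - 99 = -152 - 99 = -251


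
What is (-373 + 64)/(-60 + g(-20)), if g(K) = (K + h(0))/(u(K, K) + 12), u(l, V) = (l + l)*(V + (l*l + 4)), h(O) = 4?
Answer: 1185633/230216 ≈ 5.1501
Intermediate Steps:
u(l, V) = 2*l*(4 + V + l²) (u(l, V) = (2*l)*(V + (l² + 4)) = (2*l)*(V + (4 + l²)) = (2*l)*(4 + V + l²) = 2*l*(4 + V + l²))
g(K) = (4 + K)/(12 + 2*K*(4 + K + K²)) (g(K) = (K + 4)/(2*K*(4 + K + K²) + 12) = (4 + K)/(12 + 2*K*(4 + K + K²)))
(-373 + 64)/(-60 + g(-20)) = (-373 + 64)/(-60 + (4 - 20)/(2*(6 - 20*(4 - 20 + (-20)²)))) = -309/(-60 + (½)*(-16)/(6 - 20*(4 - 20 + 400))) = -309/(-60 + (½)*(-16)/(6 - 20*384)) = -309/(-60 + (½)*(-16)/(6 - 7680)) = -309/(-60 + (½)*(-16)/(-7674)) = -309/(-60 + (½)*(-1/7674)*(-16)) = -309/(-60 + 4/3837) = -309/(-230216/3837) = -309*(-3837/230216) = 1185633/230216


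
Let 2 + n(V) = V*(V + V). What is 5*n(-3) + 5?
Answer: 85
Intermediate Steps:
n(V) = -2 + 2*V**2 (n(V) = -2 + V*(V + V) = -2 + V*(2*V) = -2 + 2*V**2)
5*n(-3) + 5 = 5*(-2 + 2*(-3)**2) + 5 = 5*(-2 + 2*9) + 5 = 5*(-2 + 18) + 5 = 5*16 + 5 = 80 + 5 = 85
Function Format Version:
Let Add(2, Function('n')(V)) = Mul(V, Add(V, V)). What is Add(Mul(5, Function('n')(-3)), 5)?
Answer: 85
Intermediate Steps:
Function('n')(V) = Add(-2, Mul(2, Pow(V, 2))) (Function('n')(V) = Add(-2, Mul(V, Add(V, V))) = Add(-2, Mul(V, Mul(2, V))) = Add(-2, Mul(2, Pow(V, 2))))
Add(Mul(5, Function('n')(-3)), 5) = Add(Mul(5, Add(-2, Mul(2, Pow(-3, 2)))), 5) = Add(Mul(5, Add(-2, Mul(2, 9))), 5) = Add(Mul(5, Add(-2, 18)), 5) = Add(Mul(5, 16), 5) = Add(80, 5) = 85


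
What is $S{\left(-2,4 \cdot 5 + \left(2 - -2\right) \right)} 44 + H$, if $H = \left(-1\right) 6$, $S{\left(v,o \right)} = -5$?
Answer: $-226$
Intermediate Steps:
$H = -6$
$S{\left(-2,4 \cdot 5 + \left(2 - -2\right) \right)} 44 + H = \left(-5\right) 44 - 6 = -220 - 6 = -226$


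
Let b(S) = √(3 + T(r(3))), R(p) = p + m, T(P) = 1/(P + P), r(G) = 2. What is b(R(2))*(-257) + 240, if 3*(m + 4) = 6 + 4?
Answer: 240 - 257*√13/2 ≈ -223.31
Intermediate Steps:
m = -⅔ (m = -4 + (6 + 4)/3 = -4 + (⅓)*10 = -4 + 10/3 = -⅔ ≈ -0.66667)
T(P) = 1/(2*P)
R(p) = -⅔ + p (R(p) = p - ⅔ = -⅔ + p)
b(S) = √13/2 (b(S) = √(3 + (½)/2) = √(3 + (½)*(½)) = √(3 + ¼) = √(13/4) = √13/2)
b(R(2))*(-257) + 240 = (√13/2)*(-257) + 240 = -257*√13/2 + 240 = 240 - 257*√13/2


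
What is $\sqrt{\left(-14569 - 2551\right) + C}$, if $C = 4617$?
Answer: $i \sqrt{12503} \approx 111.82 i$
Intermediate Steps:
$\sqrt{\left(-14569 - 2551\right) + C} = \sqrt{\left(-14569 - 2551\right) + 4617} = \sqrt{-17120 + 4617} = \sqrt{-12503} = i \sqrt{12503}$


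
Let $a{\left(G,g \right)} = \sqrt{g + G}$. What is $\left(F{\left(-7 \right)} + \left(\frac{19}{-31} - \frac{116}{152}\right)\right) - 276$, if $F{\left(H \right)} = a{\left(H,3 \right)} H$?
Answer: $- \frac{326749}{1178} - 14 i \approx -277.38 - 14.0 i$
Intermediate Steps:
$a{\left(G,g \right)} = \sqrt{G + g}$
$F{\left(H \right)} = H \sqrt{3 + H}$ ($F{\left(H \right)} = \sqrt{H + 3} H = \sqrt{3 + H} H = H \sqrt{3 + H}$)
$\left(F{\left(-7 \right)} + \left(\frac{19}{-31} - \frac{116}{152}\right)\right) - 276 = \left(- 7 \sqrt{3 - 7} + \left(\frac{19}{-31} - \frac{116}{152}\right)\right) - 276 = \left(- 7 \sqrt{-4} + \left(19 \left(- \frac{1}{31}\right) - \frac{29}{38}\right)\right) - 276 = \left(- 7 \cdot 2 i - \frac{1621}{1178}\right) - 276 = \left(- 14 i - \frac{1621}{1178}\right) - 276 = \left(- \frac{1621}{1178} - 14 i\right) - 276 = - \frac{326749}{1178} - 14 i$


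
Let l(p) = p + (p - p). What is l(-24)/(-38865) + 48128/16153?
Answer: 623627464/209262115 ≈ 2.9801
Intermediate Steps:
l(p) = p (l(p) = p + 0 = p)
l(-24)/(-38865) + 48128/16153 = -24/(-38865) + 48128/16153 = -24*(-1/38865) + 48128*(1/16153) = 8/12955 + 48128/16153 = 623627464/209262115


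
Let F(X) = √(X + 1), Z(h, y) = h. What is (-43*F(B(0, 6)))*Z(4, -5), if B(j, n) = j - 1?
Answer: 0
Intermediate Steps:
B(j, n) = -1 + j
F(X) = √(1 + X)
(-43*F(B(0, 6)))*Z(4, -5) = -43*√(1 + (-1 + 0))*4 = -43*√(1 - 1)*4 = -43*√0*4 = -43*0*4 = 0*4 = 0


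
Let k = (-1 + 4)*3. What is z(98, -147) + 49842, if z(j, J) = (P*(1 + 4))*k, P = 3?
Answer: 49977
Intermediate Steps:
k = 9 (k = 3*3 = 9)
z(j, J) = 135 (z(j, J) = (3*(1 + 4))*9 = (3*5)*9 = 15*9 = 135)
z(98, -147) + 49842 = 135 + 49842 = 49977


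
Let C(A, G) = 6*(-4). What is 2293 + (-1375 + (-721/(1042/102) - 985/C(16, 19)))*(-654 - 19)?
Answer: 11848112359/12504 ≈ 9.4755e+5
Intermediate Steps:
C(A, G) = -24
2293 + (-1375 + (-721/(1042/102) - 985/C(16, 19)))*(-654 - 19) = 2293 + (-1375 + (-721/(1042/102) - 985/(-24)))*(-654 - 19) = 2293 + (-1375 + (-721/(1042*(1/102)) - 985*(-1/24)))*(-673) = 2293 + (-1375 + (-721/521/51 + 985/24))*(-673) = 2293 + (-1375 + (-721*51/521 + 985/24))*(-673) = 2293 + (-1375 + (-36771/521 + 985/24))*(-673) = 2293 + (-1375 - 369319/12504)*(-673) = 2293 - 17562319/12504*(-673) = 2293 + 11819440687/12504 = 11848112359/12504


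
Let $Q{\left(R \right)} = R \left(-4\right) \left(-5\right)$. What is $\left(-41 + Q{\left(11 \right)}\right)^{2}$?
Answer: $32041$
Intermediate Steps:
$Q{\left(R \right)} = 20 R$ ($Q{\left(R \right)} = - 4 R \left(-5\right) = 20 R$)
$\left(-41 + Q{\left(11 \right)}\right)^{2} = \left(-41 + 20 \cdot 11\right)^{2} = \left(-41 + 220\right)^{2} = 179^{2} = 32041$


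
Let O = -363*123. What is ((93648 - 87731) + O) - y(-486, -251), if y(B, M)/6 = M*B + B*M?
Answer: -1502564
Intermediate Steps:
O = -44649
y(B, M) = 12*B*M (y(B, M) = 6*(M*B + B*M) = 6*(B*M + B*M) = 6*(2*B*M) = 12*B*M)
((93648 - 87731) + O) - y(-486, -251) = ((93648 - 87731) - 44649) - 12*(-486)*(-251) = (5917 - 44649) - 1*1463832 = -38732 - 1463832 = -1502564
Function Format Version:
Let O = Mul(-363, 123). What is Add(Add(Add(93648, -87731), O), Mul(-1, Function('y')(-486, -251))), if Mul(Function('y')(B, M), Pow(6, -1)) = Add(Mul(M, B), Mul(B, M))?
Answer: -1502564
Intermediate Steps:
O = -44649
Function('y')(B, M) = Mul(12, B, M) (Function('y')(B, M) = Mul(6, Add(Mul(M, B), Mul(B, M))) = Mul(6, Add(Mul(B, M), Mul(B, M))) = Mul(6, Mul(2, B, M)) = Mul(12, B, M))
Add(Add(Add(93648, -87731), O), Mul(-1, Function('y')(-486, -251))) = Add(Add(Add(93648, -87731), -44649), Mul(-1, Mul(12, -486, -251))) = Add(Add(5917, -44649), Mul(-1, 1463832)) = Add(-38732, -1463832) = -1502564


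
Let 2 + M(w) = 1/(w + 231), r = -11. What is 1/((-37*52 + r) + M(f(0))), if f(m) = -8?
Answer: -223/431950 ≈ -0.00051626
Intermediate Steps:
M(w) = -2 + 1/(231 + w) (M(w) = -2 + 1/(w + 231) = -2 + 1/(231 + w))
1/((-37*52 + r) + M(f(0))) = 1/((-37*52 - 11) + (-461 - 2*(-8))/(231 - 8)) = 1/((-1924 - 11) + (-461 + 16)/223) = 1/(-1935 + (1/223)*(-445)) = 1/(-1935 - 445/223) = 1/(-431950/223) = -223/431950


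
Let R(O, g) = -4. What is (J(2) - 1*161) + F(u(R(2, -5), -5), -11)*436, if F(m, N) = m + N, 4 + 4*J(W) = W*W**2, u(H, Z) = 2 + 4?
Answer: -2340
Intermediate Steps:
u(H, Z) = 6
J(W) = -1 + W**3/4 (J(W) = -1 + (W*W**2)/4 = -1 + W**3/4)
F(m, N) = N + m
(J(2) - 1*161) + F(u(R(2, -5), -5), -11)*436 = ((-1 + (1/4)*2**3) - 1*161) + (-11 + 6)*436 = ((-1 + (1/4)*8) - 161) - 5*436 = ((-1 + 2) - 161) - 2180 = (1 - 161) - 2180 = -160 - 2180 = -2340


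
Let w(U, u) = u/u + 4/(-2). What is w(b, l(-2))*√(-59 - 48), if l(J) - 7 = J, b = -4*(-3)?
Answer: -I*√107 ≈ -10.344*I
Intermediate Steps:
b = 12
l(J) = 7 + J
w(U, u) = -1 (w(U, u) = 1 + 4*(-½) = 1 - 2 = -1)
w(b, l(-2))*√(-59 - 48) = -√(-59 - 48) = -√(-107) = -I*√107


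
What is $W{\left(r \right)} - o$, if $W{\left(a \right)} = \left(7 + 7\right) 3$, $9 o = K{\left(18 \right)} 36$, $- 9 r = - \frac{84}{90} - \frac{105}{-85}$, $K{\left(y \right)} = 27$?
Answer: $-66$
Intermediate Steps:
$r = - \frac{77}{2295}$ ($r = - \frac{- \frac{84}{90} - \frac{105}{-85}}{9} = - \frac{\left(-84\right) \frac{1}{90} - - \frac{21}{17}}{9} = - \frac{- \frac{14}{15} + \frac{21}{17}}{9} = \left(- \frac{1}{9}\right) \frac{77}{255} = - \frac{77}{2295} \approx -0.033551$)
$o = 108$ ($o = \frac{27 \cdot 36}{9} = \frac{1}{9} \cdot 972 = 108$)
$W{\left(a \right)} = 42$ ($W{\left(a \right)} = 14 \cdot 3 = 42$)
$W{\left(r \right)} - o = 42 - 108 = -66$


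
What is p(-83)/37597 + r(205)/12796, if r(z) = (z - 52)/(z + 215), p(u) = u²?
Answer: 1763306801/9621824240 ≈ 0.18326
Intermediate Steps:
r(z) = (-52 + z)/(215 + z)
p(-83)/37597 + r(205)/12796 = (-83)²/37597 + ((-52 + 205)/(215 + 205))/12796 = 6889*(1/37597) + (153/420)*(1/12796) = 6889/37597 + ((1/420)*153)*(1/12796) = 6889/37597 + (51/140)*(1/12796) = 6889/37597 + 51/1791440 = 1763306801/9621824240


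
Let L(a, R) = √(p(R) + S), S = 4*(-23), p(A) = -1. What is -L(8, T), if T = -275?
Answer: -I*√93 ≈ -9.6436*I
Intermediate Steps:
S = -92
L(a, R) = I*√93 (L(a, R) = √(-1 - 92) = √(-93) = I*√93)
-L(8, T) = -I*√93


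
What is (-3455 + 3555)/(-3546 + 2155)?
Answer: -100/1391 ≈ -0.071891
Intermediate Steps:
(-3455 + 3555)/(-3546 + 2155) = 100/(-1391) = 100*(-1/1391) = -100/1391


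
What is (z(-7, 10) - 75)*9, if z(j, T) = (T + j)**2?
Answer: -594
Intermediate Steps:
(z(-7, 10) - 75)*9 = ((10 - 7)**2 - 75)*9 = (3**2 - 75)*9 = (9 - 75)*9 = -66*9 = -594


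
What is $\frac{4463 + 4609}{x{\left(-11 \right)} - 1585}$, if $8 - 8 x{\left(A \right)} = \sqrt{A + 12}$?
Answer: $- \frac{72576}{12673} \approx -5.7268$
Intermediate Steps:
$x{\left(A \right)} = 1 - \frac{\sqrt{12 + A}}{8}$ ($x{\left(A \right)} = 1 - \frac{\sqrt{A + 12}}{8} = 1 - \frac{\sqrt{12 + A}}{8}$)
$\frac{4463 + 4609}{x{\left(-11 \right)} - 1585} = \frac{4463 + 4609}{\left(1 - \frac{\sqrt{12 - 11}}{8}\right) - 1585} = \frac{9072}{\left(1 - \frac{\sqrt{1}}{8}\right) - 1585} = \frac{9072}{\left(1 - \frac{1}{8}\right) - 1585} = \frac{9072}{\frac{7}{8} - 1585} = \frac{9072}{- \frac{12673}{8}} = 9072 \left(- \frac{8}{12673}\right) = - \frac{72576}{12673}$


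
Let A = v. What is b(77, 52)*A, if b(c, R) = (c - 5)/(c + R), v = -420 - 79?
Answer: -11976/43 ≈ -278.51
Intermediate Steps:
v = -499
b(c, R) = (-5 + c)/(R + c)
A = -499
b(77, 52)*A = ((-5 + 77)/(52 + 77))*(-499) = (72/129)*(-499) = ((1/129)*72)*(-499) = (24/43)*(-499) = -11976/43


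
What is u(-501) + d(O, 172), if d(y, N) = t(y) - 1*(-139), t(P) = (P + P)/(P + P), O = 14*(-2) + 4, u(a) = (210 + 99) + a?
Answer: -52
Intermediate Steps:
u(a) = 309 + a
O = -24 (O = -28 + 4 = -24)
t(P) = 1 (t(P) = (2*P)/((2*P)) = (2*P)*(1/(2*P)) = 1)
d(y, N) = 140 (d(y, N) = 1 - 1*(-139) = 1 + 139 = 140)
u(-501) + d(O, 172) = (309 - 501) + 140 = -192 + 140 = -52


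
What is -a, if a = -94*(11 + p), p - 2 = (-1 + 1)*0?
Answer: 1222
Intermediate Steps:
p = 2 (p = 2 + (-1 + 1)*0 = 2 + 0*0 = 2 + 0 = 2)
a = -1222 (a = -94*(11 + 2) = -94*13 = -1222)
-a = -1*(-1222) = 1222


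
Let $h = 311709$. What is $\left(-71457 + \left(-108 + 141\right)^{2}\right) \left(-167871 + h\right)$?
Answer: $-10121592384$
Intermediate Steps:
$\left(-71457 + \left(-108 + 141\right)^{2}\right) \left(-167871 + h\right) = \left(-71457 + \left(-108 + 141\right)^{2}\right) \left(-167871 + 311709\right) = \left(-71457 + 33^{2}\right) 143838 = \left(-71457 + 1089\right) 143838 = \left(-70368\right) 143838 = -10121592384$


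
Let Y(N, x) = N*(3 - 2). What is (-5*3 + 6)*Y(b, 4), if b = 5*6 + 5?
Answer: -315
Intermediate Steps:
b = 35 (b = 30 + 5 = 35)
Y(N, x) = N (Y(N, x) = N*1 = N)
(-5*3 + 6)*Y(b, 4) = (-5*3 + 6)*35 = (-15 + 6)*35 = -9*35 = -315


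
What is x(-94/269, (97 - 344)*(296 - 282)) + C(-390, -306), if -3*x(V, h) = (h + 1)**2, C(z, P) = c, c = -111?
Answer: -11951182/3 ≈ -3.9837e+6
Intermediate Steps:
C(z, P) = -111
x(V, h) = -(1 + h)**2/3 (x(V, h) = -(h + 1)**2/3 = -(1 + h)**2/3)
x(-94/269, (97 - 344)*(296 - 282)) + C(-390, -306) = -(1 + (97 - 344)*(296 - 282))**2/3 - 111 = -(1 - 247*14)**2/3 - 111 = -(1 - 3458)**2/3 - 111 = -1/3*(-3457)**2 - 111 = -1/3*11950849 - 111 = -11950849/3 - 111 = -11951182/3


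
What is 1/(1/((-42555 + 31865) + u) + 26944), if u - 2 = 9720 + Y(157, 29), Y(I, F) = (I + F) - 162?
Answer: 944/25435135 ≈ 3.7114e-5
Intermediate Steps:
Y(I, F) = -162 + F + I (Y(I, F) = (F + I) - 162 = -162 + F + I)
u = 9746 (u = 2 + (9720 + (-162 + 29 + 157)) = 2 + (9720 + 24) = 2 + 9744 = 9746)
1/(1/((-42555 + 31865) + u) + 26944) = 1/(1/((-42555 + 31865) + 9746) + 26944) = 1/(1/(-10690 + 9746) + 26944) = 1/(1/(-944) + 26944) = 1/(-1/944 + 26944) = 1/(25435135/944) = 944/25435135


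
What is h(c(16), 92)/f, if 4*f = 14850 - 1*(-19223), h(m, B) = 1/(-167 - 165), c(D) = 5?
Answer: -1/2828059 ≈ -3.5360e-7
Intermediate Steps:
h(m, B) = -1/332 (h(m, B) = 1/(-332) = -1/332)
f = 34073/4 (f = (14850 - 1*(-19223))/4 = (14850 + 19223)/4 = (1/4)*34073 = 34073/4 ≈ 8518.3)
h(c(16), 92)/f = -1/(332*34073/4) = -1/332*4/34073 = -1/2828059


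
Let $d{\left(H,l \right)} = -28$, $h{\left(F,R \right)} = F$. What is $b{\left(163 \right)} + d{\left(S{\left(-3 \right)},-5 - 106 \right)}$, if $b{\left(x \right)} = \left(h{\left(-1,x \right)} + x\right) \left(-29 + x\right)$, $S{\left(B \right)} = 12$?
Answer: $21680$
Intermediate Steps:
$b{\left(x \right)} = \left(-1 + x\right) \left(-29 + x\right)$
$b{\left(163 \right)} + d{\left(S{\left(-3 \right)},-5 - 106 \right)} = \left(29 + 163^{2} - 4890\right) - 28 = \left(29 + 26569 - 4890\right) - 28 = 21708 - 28 = 21680$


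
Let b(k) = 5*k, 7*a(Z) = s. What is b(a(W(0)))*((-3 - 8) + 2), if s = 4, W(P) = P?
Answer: -180/7 ≈ -25.714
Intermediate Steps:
a(Z) = 4/7 (a(Z) = (⅐)*4 = 4/7)
b(a(W(0)))*((-3 - 8) + 2) = (5*(4/7))*((-3 - 8) + 2) = 20*(-11 + 2)/7 = (20/7)*(-9) = -180/7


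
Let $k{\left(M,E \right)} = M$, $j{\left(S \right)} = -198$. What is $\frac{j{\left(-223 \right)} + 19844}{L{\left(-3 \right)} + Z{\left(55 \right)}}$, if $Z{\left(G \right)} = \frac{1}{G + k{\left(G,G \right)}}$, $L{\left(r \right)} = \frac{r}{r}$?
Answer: $\frac{2161060}{111} \approx 19469.0$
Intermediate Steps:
$L{\left(r \right)} = 1$
$Z{\left(G \right)} = \frac{1}{2 G}$ ($Z{\left(G \right)} = \frac{1}{G + G} = \frac{1}{2 G}$)
$\frac{j{\left(-223 \right)} + 19844}{L{\left(-3 \right)} + Z{\left(55 \right)}} = \frac{-198 + 19844}{1 + \frac{1}{2 \cdot 55}} = \frac{19646}{1 + \frac{1}{2} \cdot \frac{1}{55}} = \frac{19646}{1 + \frac{1}{110}} = \frac{19646}{\frac{111}{110}} = 19646 \cdot \frac{110}{111} = \frac{2161060}{111}$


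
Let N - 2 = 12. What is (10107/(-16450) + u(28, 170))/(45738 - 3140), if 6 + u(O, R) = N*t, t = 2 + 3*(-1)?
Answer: -339107/700737100 ≈ -0.00048393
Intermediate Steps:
t = -1 (t = 2 - 3 = -1)
N = 14 (N = 2 + 12 = 14)
u(O, R) = -20 (u(O, R) = -6 + 14*(-1) = -6 - 14 = -20)
(10107/(-16450) + u(28, 170))/(45738 - 3140) = (10107/(-16450) - 20)/(45738 - 3140) = (10107*(-1/16450) - 20)/42598 = (-10107/16450 - 20)*(1/42598) = -339107/16450*1/42598 = -339107/700737100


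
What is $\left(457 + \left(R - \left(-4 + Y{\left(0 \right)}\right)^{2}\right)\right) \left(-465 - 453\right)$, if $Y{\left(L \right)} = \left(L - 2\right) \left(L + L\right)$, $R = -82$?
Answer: $-329562$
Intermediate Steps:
$Y{\left(L \right)} = 2 L \left(-2 + L\right)$ ($Y{\left(L \right)} = \left(-2 + L\right) 2 L = 2 L \left(-2 + L\right)$)
$\left(457 + \left(R - \left(-4 + Y{\left(0 \right)}\right)^{2}\right)\right) \left(-465 - 453\right) = \left(457 - \left(82 + \left(-4 + 2 \cdot 0 \left(-2 + 0\right)\right)^{2}\right)\right) \left(-465 - 453\right) = \left(457 - \left(82 + \left(-4 + 2 \cdot 0 \left(-2\right)\right)^{2}\right)\right) \left(-918\right) = \left(457 - \left(82 + \left(-4 + 0\right)^{2}\right)\right) \left(-918\right) = \left(457 - 98\right) \left(-918\right) = 359 \left(-918\right) = -329562$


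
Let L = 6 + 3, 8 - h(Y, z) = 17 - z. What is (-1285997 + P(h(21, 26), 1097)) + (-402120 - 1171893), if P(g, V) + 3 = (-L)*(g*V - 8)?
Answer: -3027782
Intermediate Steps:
h(Y, z) = -9 + z (h(Y, z) = 8 - (17 - z) = 8 + (-17 + z) = -9 + z)
L = 9
P(g, V) = 69 - 9*V*g (P(g, V) = -3 + (-1*9)*(g*V - 8) = -3 - 9*(V*g - 8) = -3 - 9*(-8 + V*g) = -3 + (72 - 9*V*g) = 69 - 9*V*g)
(-1285997 + P(h(21, 26), 1097)) + (-402120 - 1171893) = (-1285997 + (69 - 9*1097*(-9 + 26))) + (-402120 - 1171893) = (-1285997 + (69 - 9*1097*17)) - 1574013 = (-1285997 + (69 - 167841)) - 1574013 = (-1285997 - 167772) - 1574013 = -1453769 - 1574013 = -3027782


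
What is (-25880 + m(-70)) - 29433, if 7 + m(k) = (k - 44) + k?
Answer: -55504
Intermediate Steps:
m(k) = -51 + 2*k (m(k) = -7 + ((k - 44) + k) = -7 + ((-44 + k) + k) = -7 + (-44 + 2*k) = -51 + 2*k)
(-25880 + m(-70)) - 29433 = (-25880 + (-51 + 2*(-70))) - 29433 = (-25880 + (-51 - 140)) - 29433 = (-25880 - 191) - 29433 = -26071 - 29433 = -55504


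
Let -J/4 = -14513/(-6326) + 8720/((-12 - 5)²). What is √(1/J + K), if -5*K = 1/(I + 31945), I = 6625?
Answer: I*√10096491024616935343314/1144699301445 ≈ 0.08778*I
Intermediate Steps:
J = -118713954/914107 (J = -4*(-14513/(-6326) + 8720/((-12 - 5)²)) = -4*(-14513*(-1/6326) + 8720/((-17)²)) = -4*(14513/6326 + 8720/289) = -4*59356977/1828214 = -118713954/914107 ≈ -129.87)
K = -1/192850 (K = -1/(5*(6625 + 31945)) = -⅕/38570 = -⅕*1/38570 = -1/192850 ≈ -5.1854e-6)
√(1/J + K) = √(1/(-118713954/914107) - 1/192850) = √(-914107/118713954 - 1/192850) = √(-44101062226/5723496507225) = I*√10096491024616935343314/1144699301445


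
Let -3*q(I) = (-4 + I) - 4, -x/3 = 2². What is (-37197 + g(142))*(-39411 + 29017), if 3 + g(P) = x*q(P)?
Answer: 381085616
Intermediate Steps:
x = -12 (x = -3*2² = -3*4 = -12)
q(I) = 8/3 - I/3 (q(I) = -((-4 + I) - 4)/3 = -(-8 + I)/3 = 8/3 - I/3)
g(P) = -35 + 4*P (g(P) = -3 - 12*(8/3 - P/3) = -3 + (-32 + 4*P) = -35 + 4*P)
(-37197 + g(142))*(-39411 + 29017) = (-37197 + (-35 + 4*142))*(-39411 + 29017) = (-37197 + (-35 + 568))*(-10394) = (-37197 + 533)*(-10394) = -36664*(-10394) = 381085616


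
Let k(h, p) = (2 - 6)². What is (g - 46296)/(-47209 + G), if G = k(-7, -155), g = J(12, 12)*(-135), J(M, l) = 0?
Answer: 15432/15731 ≈ 0.98099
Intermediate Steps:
g = 0 (g = 0*(-135) = 0)
k(h, p) = 16 (k(h, p) = (-4)² = 16)
G = 16
(g - 46296)/(-47209 + G) = (0 - 46296)/(-47209 + 16) = -46296/(-47193) = -46296*(-1/47193) = 15432/15731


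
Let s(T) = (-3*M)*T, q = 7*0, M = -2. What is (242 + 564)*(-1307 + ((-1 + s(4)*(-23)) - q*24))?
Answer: -1499160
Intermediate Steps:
q = 0
s(T) = 6*T (s(T) = (-3*(-2))*T = 6*T)
(242 + 564)*(-1307 + ((-1 + s(4)*(-23)) - q*24)) = (242 + 564)*(-1307 + ((-1 + (6*4)*(-23)) - 0*24)) = 806*(-1307 + ((-1 + 24*(-23)) - 1*0)) = 806*(-1307 + ((-1 - 552) + 0)) = 806*(-1307 + (-553 + 0)) = 806*(-1307 - 553) = 806*(-1860) = -1499160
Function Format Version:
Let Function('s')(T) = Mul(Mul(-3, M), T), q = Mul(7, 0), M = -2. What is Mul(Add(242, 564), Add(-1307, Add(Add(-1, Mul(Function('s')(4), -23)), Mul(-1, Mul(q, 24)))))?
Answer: -1499160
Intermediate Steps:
q = 0
Function('s')(T) = Mul(6, T) (Function('s')(T) = Mul(Mul(-3, -2), T) = Mul(6, T))
Mul(Add(242, 564), Add(-1307, Add(Add(-1, Mul(Function('s')(4), -23)), Mul(-1, Mul(q, 24))))) = Mul(Add(242, 564), Add(-1307, Add(Add(-1, Mul(Mul(6, 4), -23)), Mul(-1, Mul(0, 24))))) = Mul(806, Add(-1307, Add(Add(-1, Mul(24, -23)), Mul(-1, 0)))) = Mul(806, Add(-1307, Add(Add(-1, -552), 0))) = Mul(806, Add(-1307, Add(-553, 0))) = Mul(806, Add(-1307, -553)) = Mul(806, -1860) = -1499160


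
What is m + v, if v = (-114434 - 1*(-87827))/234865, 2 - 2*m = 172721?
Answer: -40565701149/469730 ≈ -86360.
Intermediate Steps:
m = -172719/2 (m = 1 - ½*172721 = 1 - 172721/2 = -172719/2 ≈ -86360.)
v = -26607/234865 (v = (-114434 + 87827)*(1/234865) = -26607*1/234865 = -26607/234865 ≈ -0.11329)
m + v = -172719/2 - 26607/234865 = -40565701149/469730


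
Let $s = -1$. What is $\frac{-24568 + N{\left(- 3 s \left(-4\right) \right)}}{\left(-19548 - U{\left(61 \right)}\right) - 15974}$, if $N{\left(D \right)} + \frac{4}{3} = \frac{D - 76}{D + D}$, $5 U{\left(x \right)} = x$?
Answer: $\frac{28345}{41001} \approx 0.69132$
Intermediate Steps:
$U{\left(x \right)} = \frac{x}{5}$
$N{\left(D \right)} = - \frac{4}{3} + \frac{-76 + D}{2 D}$ ($N{\left(D \right)} = - \frac{4}{3} + \frac{D - 76}{D + D} = - \frac{4}{3} + \frac{-76 + D}{2 D}$)
$\frac{-24568 + N{\left(- 3 s \left(-4\right) \right)}}{\left(-19548 - U{\left(61 \right)}\right) - 15974} = \frac{-24568 - \left(\frac{5}{6} + \frac{38}{\left(-3\right) \left(-1\right) \left(-4\right)}\right)}{\left(-19548 - \frac{1}{5} \cdot 61\right) - 15974} = \frac{-24568 - \left(\frac{5}{6} + \frac{38}{3 \left(-4\right)}\right)}{\left(-19548 - \frac{61}{5}\right) - 15974} = \frac{-24568 - \left(\frac{5}{6} + \frac{38}{-12}\right)}{\left(-19548 - \frac{61}{5}\right) - 15974} = \frac{-24568 - - \frac{7}{3}}{- \frac{97801}{5} - 15974} = \frac{-24568 + \left(- \frac{5}{6} + \frac{19}{6}\right)}{- \frac{177671}{5}} = \left(-24568 + \frac{7}{3}\right) \left(- \frac{5}{177671}\right) = \left(- \frac{73697}{3}\right) \left(- \frac{5}{177671}\right) = \frac{28345}{41001}$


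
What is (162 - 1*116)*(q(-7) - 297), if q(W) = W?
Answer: -13984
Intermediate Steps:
(162 - 1*116)*(q(-7) - 297) = (162 - 1*116)*(-7 - 297) = (162 - 116)*(-304) = 46*(-304) = -13984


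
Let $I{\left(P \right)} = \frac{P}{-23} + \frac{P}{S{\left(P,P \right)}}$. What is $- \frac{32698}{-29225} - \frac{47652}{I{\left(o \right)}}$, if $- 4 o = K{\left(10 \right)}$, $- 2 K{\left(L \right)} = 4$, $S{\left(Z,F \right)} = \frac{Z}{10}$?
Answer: $- \frac{21348652606}{4471425} \approx -4774.5$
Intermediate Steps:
$S{\left(Z,F \right)} = \frac{Z}{10}$ ($S{\left(Z,F \right)} = Z \frac{1}{10} = \frac{Z}{10}$)
$K{\left(L \right)} = -2$ ($K{\left(L \right)} = \left(- \frac{1}{2}\right) 4 = -2$)
$o = \frac{1}{2}$ ($o = \left(- \frac{1}{4}\right) \left(-2\right) = \frac{1}{2} \approx 0.5$)
$I{\left(P \right)} = 10 - \frac{P}{23}$ ($I{\left(P \right)} = \frac{P}{-23} + \frac{P}{\frac{1}{10} P} = P \left(- \frac{1}{23}\right) + P \frac{10}{P} = - \frac{P}{23} + 10 = 10 - \frac{P}{23}$)
$- \frac{32698}{-29225} - \frac{47652}{I{\left(o \right)}} = - \frac{32698}{-29225} - \frac{47652}{10 - \frac{1}{46}} = \left(-32698\right) \left(- \frac{1}{29225}\right) - \frac{47652}{10 - \frac{1}{46}} = \frac{32698}{29225} - \frac{47652}{\frac{459}{46}} = \frac{32698}{29225} - \frac{730664}{153} = - \frac{21348652606}{4471425}$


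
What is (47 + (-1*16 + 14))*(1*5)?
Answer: 225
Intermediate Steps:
(47 + (-1*16 + 14))*(1*5) = (47 + (-16 + 14))*5 = (47 - 2)*5 = 45*5 = 225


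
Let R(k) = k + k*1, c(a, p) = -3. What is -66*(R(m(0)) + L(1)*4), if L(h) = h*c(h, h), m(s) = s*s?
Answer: 792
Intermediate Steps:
m(s) = s²
R(k) = 2*k (R(k) = k + k = 2*k)
L(h) = -3*h (L(h) = h*(-3) = -3*h)
-66*(R(m(0)) + L(1)*4) = -66*(2*0² - 3*1*4) = -66*(2*0 - 3*4) = -66*(0 - 12) = -66*(-12) = 792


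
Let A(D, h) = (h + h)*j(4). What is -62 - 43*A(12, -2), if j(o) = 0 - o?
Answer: -750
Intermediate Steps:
j(o) = -o
A(D, h) = -8*h (A(D, h) = (h + h)*(-1*4) = (2*h)*(-4) = -8*h)
-62 - 43*A(12, -2) = -62 - (-344)*(-2) = -62 - 43*16 = -62 - 688 = -750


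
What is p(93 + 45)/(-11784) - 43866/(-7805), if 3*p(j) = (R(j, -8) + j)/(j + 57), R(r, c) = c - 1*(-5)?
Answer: 2239965619/398554520 ≈ 5.6202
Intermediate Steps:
R(r, c) = 5 + c (R(r, c) = c + 5 = 5 + c)
p(j) = (-3 + j)/(3*(57 + j)) (p(j) = (((5 - 8) + j)/(j + 57))/3 = ((-3 + j)/(57 + j))/3 = (-3 + j)/(3*(57 + j)))
p(93 + 45)/(-11784) - 43866/(-7805) = ((-3 + (93 + 45))/(3*(57 + (93 + 45))))/(-11784) - 43866/(-7805) = ((-3 + 138)/(3*(57 + 138)))*(-1/11784) - 43866*(-1/7805) = ((1/3)*135/195)*(-1/11784) + 43866/7805 = ((1/3)*(1/195)*135)*(-1/11784) + 43866/7805 = (3/13)*(-1/11784) + 43866/7805 = -1/51064 + 43866/7805 = 2239965619/398554520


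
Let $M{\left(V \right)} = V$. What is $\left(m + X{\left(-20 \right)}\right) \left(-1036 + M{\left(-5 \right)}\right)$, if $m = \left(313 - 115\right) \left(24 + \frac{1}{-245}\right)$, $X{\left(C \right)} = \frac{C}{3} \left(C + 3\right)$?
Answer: $- \frac{1240672822}{245} \approx -5.064 \cdot 10^{6}$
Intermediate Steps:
$X{\left(C \right)} = \frac{C \left(3 + C\right)}{3}$ ($X{\left(C \right)} = C \frac{1}{3} \left(3 + C\right) = \frac{C}{3} \left(3 + C\right) = \frac{C \left(3 + C\right)}{3}$)
$m = \frac{1164042}{245}$ ($m = 198 \left(24 - \frac{1}{245}\right) = 198 \cdot \frac{5879}{245} = \frac{1164042}{245} \approx 4751.2$)
$\left(m + X{\left(-20 \right)}\right) \left(-1036 + M{\left(-5 \right)}\right) = \left(\frac{1164042}{245} + \frac{1}{3} \left(-20\right) \left(3 - 20\right)\right) \left(-1036 - 5\right) = \left(\frac{1164042}{245} + \frac{1}{3} \left(-20\right) \left(-17\right)\right) \left(-1041\right) = \left(\frac{1164042}{245} + \frac{340}{3}\right) \left(-1041\right) = \frac{3575426}{735} \left(-1041\right) = - \frac{1240672822}{245}$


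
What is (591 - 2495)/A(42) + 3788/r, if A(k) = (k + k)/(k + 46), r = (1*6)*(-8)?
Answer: -24883/12 ≈ -2073.6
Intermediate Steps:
r = -48 (r = 6*(-8) = -48)
A(k) = 2*k/(46 + k) (A(k) = (2*k)/(46 + k) = 2*k/(46 + k))
(591 - 2495)/A(42) + 3788/r = (591 - 2495)/((2*42/(46 + 42))) + 3788/(-48) = -1904/(2*42/88) + 3788*(-1/48) = -1904/(2*42*(1/88)) - 947/12 = -1904/21/22 - 947/12 = -1904*22/21 - 947/12 = -5984/3 - 947/12 = -24883/12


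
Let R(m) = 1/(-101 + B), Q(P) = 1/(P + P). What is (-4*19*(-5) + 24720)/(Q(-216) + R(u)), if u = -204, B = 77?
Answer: -10843200/19 ≈ -5.7070e+5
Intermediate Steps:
Q(P) = 1/(2*P)
R(m) = -1/24 (R(m) = 1/(-101 + 77) = 1/(-24) = -1/24)
(-4*19*(-5) + 24720)/(Q(-216) + R(u)) = (-4*19*(-5) + 24720)/((½)/(-216) - 1/24) = (-76*(-5) + 24720)/((½)*(-1/216) - 1/24) = (380 + 24720)/(-1/432 - 1/24) = 25100/(-19/432) = 25100*(-432/19) = -10843200/19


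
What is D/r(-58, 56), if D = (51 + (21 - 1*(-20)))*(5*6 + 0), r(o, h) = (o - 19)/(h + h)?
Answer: -44160/11 ≈ -4014.5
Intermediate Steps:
r(o, h) = (-19 + o)/(2*h) (r(o, h) = (-19 + o)/((2*h)) = (-19 + o)*(1/(2*h)) = (-19 + o)/(2*h))
D = 2760 (D = (51 + (21 + 20))*(30 + 0) = (51 + 41)*30 = 92*30 = 2760)
D/r(-58, 56) = 2760/(((½)*(-19 - 58)/56)) = 2760/(((½)*(1/56)*(-77))) = 2760/(-11/16) = 2760*(-16/11) = -44160/11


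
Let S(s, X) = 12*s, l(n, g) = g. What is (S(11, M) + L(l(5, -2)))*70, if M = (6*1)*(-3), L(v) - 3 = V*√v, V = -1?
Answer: 9450 - 70*I*√2 ≈ 9450.0 - 98.995*I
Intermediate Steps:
L(v) = 3 - √v
M = -18 (M = 6*(-3) = -18)
(S(11, M) + L(l(5, -2)))*70 = (12*11 + (3 - √(-2)))*70 = (132 + (3 - I*√2))*70 = (135 - I*√2)*70 = 9450 - 70*I*√2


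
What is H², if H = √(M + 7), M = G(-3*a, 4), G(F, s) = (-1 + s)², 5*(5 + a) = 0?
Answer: 16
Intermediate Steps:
a = -5 (a = -5 + (⅕)*0 = -5 + 0 = -5)
M = 9 (M = (-1 + 4)² = 3² = 9)
H = 4 (H = √(9 + 7) = √16 = 4)
H² = 4² = 16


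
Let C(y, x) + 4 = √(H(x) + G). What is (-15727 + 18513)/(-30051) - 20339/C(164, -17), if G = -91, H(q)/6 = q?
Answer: 31743466/81567 + 1849*I*√193/19 ≈ 389.17 + 1352.0*I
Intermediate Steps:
H(q) = 6*q
C(y, x) = -4 + √(-91 + 6*x) (C(y, x) = -4 + √(6*x - 91) = -4 + √(-91 + 6*x))
(-15727 + 18513)/(-30051) - 20339/C(164, -17) = (-15727 + 18513)/(-30051) - 20339/(-4 + √(-91 + 6*(-17))) = 2786*(-1/30051) - 20339/(-4 + √(-91 - 102)) = -398/4293 - 20339/(-4 + √(-193)) = -398/4293 - 20339/(-4 + I*√193)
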